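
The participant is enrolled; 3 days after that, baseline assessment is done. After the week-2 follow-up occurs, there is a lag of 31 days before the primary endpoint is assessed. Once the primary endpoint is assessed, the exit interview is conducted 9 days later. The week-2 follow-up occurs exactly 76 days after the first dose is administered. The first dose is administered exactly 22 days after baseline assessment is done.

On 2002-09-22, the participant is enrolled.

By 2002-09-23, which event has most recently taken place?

The participant is enrolled

The participant is enrolled: Sep 22, 2002.
Baseline assessment is done: Sep 22, 2002 + 3 days = Sep 25, 2002.
The first dose is administered: Sep 25, 2002 + 22 days = Oct 17, 2002.
The week-2 follow-up occurs: Oct 17, 2002 + 76 days = Jan 1, 2003.
The primary endpoint is assessed: Jan 1, 2003 + 31 days = Feb 1, 2003.
The exit interview is conducted: Feb 1, 2003 + 9 days = Feb 10, 2003.
Sep 23, 2002 falls between when the participant is enrolled (Sep 22, 2002) and when baseline assessment is done (Sep 25, 2002).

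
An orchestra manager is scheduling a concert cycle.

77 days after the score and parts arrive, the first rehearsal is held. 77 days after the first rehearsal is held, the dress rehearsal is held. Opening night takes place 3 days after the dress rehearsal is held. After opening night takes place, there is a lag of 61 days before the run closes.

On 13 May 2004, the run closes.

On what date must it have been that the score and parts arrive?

8 October 2003

The run closes: May 13, 2004.
Opening night takes place: May 13, 2004 − 61 days = Mar 13, 2004.
The dress rehearsal is held: Mar 13, 2004 − 3 days = Mar 10, 2004.
The first rehearsal is held: Mar 10, 2004 − 77 days = Dec 24, 2003.
The score and parts arrive: Dec 24, 2003 − 77 days = Oct 8, 2003.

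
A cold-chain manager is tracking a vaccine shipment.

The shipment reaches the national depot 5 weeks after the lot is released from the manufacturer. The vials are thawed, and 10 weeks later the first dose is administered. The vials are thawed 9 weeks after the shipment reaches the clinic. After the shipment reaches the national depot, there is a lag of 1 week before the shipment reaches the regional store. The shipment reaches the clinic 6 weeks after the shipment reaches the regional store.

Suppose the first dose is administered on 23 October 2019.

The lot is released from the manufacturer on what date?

The first dose is administered: Oct 23, 2019.
The vials are thawed: Oct 23, 2019 − 10 weeks = Aug 14, 2019.
The shipment reaches the clinic: Aug 14, 2019 − 9 weeks = Jun 12, 2019.
The shipment reaches the regional store: Jun 12, 2019 − 6 weeks = May 1, 2019.
The shipment reaches the national depot: May 1, 2019 − 1 week = Apr 24, 2019.
The lot is released from the manufacturer: Apr 24, 2019 − 5 weeks = Mar 20, 2019.

20 March 2019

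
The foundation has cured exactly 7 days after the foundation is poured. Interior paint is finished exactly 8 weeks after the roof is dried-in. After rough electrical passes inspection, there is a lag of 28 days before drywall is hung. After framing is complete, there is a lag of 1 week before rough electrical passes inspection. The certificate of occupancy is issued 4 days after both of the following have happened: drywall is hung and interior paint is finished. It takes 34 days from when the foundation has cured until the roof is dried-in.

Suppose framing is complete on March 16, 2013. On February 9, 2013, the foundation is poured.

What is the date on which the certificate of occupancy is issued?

Framing is complete: Mar 16, 2013.
Rough electrical passes inspection: Mar 16, 2013 + 1 week = Mar 23, 2013.
Drywall is hung: Mar 23, 2013 + 28 days = Apr 20, 2013.
The foundation is poured: Feb 9, 2013.
The foundation has cured: Feb 9, 2013 + 7 days = Feb 16, 2013.
The roof is dried-in: Feb 16, 2013 + 34 days = Mar 22, 2013.
Interior paint is finished: Mar 22, 2013 + 8 weeks = May 17, 2013.
Both prerequisites met — drywall is hung (Apr 20, 2013), interior paint is finished (May 17, 2013); the later is May 17, 2013.
The certificate of occupancy is issued: May 17, 2013 + 4 days = May 21, 2013.

May 21, 2013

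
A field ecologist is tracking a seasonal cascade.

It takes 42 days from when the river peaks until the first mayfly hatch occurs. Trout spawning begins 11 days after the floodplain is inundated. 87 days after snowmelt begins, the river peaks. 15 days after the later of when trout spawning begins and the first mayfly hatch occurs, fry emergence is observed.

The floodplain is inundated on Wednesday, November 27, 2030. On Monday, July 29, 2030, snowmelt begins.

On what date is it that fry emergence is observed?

Monday, December 23, 2030

The floodplain is inundated: Nov 27, 2030.
Trout spawning begins: Nov 27, 2030 + 11 days = Dec 8, 2030.
Snowmelt begins: Jul 29, 2030.
The river peaks: Jul 29, 2030 + 87 days = Oct 24, 2030.
The first mayfly hatch occurs: Oct 24, 2030 + 42 days = Dec 5, 2030.
Both prerequisites met — trout spawning begins (Dec 8, 2030), the first mayfly hatch occurs (Dec 5, 2030); the later is Dec 8, 2030.
Fry emergence is observed: Dec 8, 2030 + 15 days = Dec 23, 2030.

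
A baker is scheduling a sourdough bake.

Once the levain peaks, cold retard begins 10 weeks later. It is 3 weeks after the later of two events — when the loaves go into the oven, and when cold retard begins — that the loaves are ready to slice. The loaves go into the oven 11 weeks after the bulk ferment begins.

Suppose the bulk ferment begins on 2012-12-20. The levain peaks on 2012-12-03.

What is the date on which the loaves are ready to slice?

2013-03-28

The bulk ferment begins: Dec 20, 2012.
The loaves go into the oven: Dec 20, 2012 + 11 weeks = Mar 7, 2013.
The levain peaks: Dec 3, 2012.
Cold retard begins: Dec 3, 2012 + 10 weeks = Feb 11, 2013.
Both prerequisites met — the loaves go into the oven (Mar 7, 2013), cold retard begins (Feb 11, 2013); the later is Mar 7, 2013.
The loaves are ready to slice: Mar 7, 2013 + 3 weeks = Mar 28, 2013.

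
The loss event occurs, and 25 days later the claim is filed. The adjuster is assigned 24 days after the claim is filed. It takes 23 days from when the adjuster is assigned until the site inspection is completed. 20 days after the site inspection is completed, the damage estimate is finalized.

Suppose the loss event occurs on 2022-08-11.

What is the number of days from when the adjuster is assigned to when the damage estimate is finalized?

Causal path: the adjuster is assigned → the site inspection is completed → the damage estimate is finalized.
Total delay along the path: 23 + 20 = 43 days.

43 days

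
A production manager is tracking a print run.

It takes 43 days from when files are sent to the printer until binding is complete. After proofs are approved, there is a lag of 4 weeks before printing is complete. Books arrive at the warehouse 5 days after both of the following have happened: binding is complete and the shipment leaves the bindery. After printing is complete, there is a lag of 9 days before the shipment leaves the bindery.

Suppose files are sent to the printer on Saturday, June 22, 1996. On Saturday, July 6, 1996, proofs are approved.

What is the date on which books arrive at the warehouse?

Saturday, August 17, 1996

Files are sent to the printer: Jun 22, 1996.
Binding is complete: Jun 22, 1996 + 43 days = Aug 4, 1996.
Proofs are approved: Jul 6, 1996.
Printing is complete: Jul 6, 1996 + 4 weeks = Aug 3, 1996.
The shipment leaves the bindery: Aug 3, 1996 + 9 days = Aug 12, 1996.
Both prerequisites met — binding is complete (Aug 4, 1996), the shipment leaves the bindery (Aug 12, 1996); the later is Aug 12, 1996.
Books arrive at the warehouse: Aug 12, 1996 + 5 days = Aug 17, 1996.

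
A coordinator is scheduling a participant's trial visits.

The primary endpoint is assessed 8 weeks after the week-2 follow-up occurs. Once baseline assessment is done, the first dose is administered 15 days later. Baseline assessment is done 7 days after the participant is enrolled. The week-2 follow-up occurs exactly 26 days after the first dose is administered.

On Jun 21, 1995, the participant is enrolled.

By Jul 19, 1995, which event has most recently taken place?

The first dose is administered

The participant is enrolled: Jun 21, 1995.
Baseline assessment is done: Jun 21, 1995 + 7 days = Jun 28, 1995.
The first dose is administered: Jun 28, 1995 + 15 days = Jul 13, 1995.
The week-2 follow-up occurs: Jul 13, 1995 + 26 days = Aug 8, 1995.
The primary endpoint is assessed: Aug 8, 1995 + 8 weeks = Oct 3, 1995.
Jul 19, 1995 falls between when the first dose is administered (Jul 13, 1995) and when the week-2 follow-up occurs (Aug 8, 1995).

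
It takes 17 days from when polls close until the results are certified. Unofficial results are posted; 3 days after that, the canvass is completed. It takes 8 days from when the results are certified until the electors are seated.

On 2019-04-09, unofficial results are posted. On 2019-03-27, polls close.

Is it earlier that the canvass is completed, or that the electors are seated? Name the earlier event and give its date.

Unofficial results are posted: Apr 9, 2019.
The canvass is completed: Apr 9, 2019 + 3 days = Apr 12, 2019.
Polls close: Mar 27, 2019.
The results are certified: Mar 27, 2019 + 17 days = Apr 13, 2019.
The electors are seated: Apr 13, 2019 + 8 days = Apr 21, 2019.
Comparing: the canvass is completed on Apr 12, 2019 vs the electors are seated on Apr 21, 2019. Earlier: the canvass is completed.

The canvass is completed — 2019-04-12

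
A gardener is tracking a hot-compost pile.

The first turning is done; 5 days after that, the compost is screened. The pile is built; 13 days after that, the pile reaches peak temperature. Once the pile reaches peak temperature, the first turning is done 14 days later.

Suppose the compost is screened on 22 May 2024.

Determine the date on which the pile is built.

The compost is screened: May 22, 2024.
The first turning is done: May 22, 2024 − 5 days = May 17, 2024.
The pile reaches peak temperature: May 17, 2024 − 14 days = May 3, 2024.
The pile is built: May 3, 2024 − 13 days = Apr 20, 2024.

20 April 2024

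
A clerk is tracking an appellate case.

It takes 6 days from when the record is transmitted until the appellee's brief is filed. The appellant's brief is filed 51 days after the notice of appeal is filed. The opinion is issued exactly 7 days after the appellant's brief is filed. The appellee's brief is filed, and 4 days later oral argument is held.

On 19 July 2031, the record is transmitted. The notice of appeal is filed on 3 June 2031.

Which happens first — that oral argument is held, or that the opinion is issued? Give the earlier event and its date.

The record is transmitted: Jul 19, 2031.
The appellee's brief is filed: Jul 19, 2031 + 6 days = Jul 25, 2031.
Oral argument is held: Jul 25, 2031 + 4 days = Jul 29, 2031.
The notice of appeal is filed: Jun 3, 2031.
The appellant's brief is filed: Jun 3, 2031 + 51 days = Jul 24, 2031.
The opinion is issued: Jul 24, 2031 + 7 days = Jul 31, 2031.
Comparing: oral argument is held on Jul 29, 2031 vs the opinion is issued on Jul 31, 2031. Earlier: oral argument is held.

Oral argument is held — 29 July 2031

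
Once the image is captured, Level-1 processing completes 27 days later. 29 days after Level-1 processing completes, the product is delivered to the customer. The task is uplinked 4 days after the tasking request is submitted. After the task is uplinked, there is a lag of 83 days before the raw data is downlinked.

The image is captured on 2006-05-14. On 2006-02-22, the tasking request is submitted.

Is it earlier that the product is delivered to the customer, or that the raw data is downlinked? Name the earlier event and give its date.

The image is captured: May 14, 2006.
Level-1 processing completes: May 14, 2006 + 27 days = Jun 10, 2006.
The product is delivered to the customer: Jun 10, 2006 + 29 days = Jul 9, 2006.
The tasking request is submitted: Feb 22, 2006.
The task is uplinked: Feb 22, 2006 + 4 days = Feb 26, 2006.
The raw data is downlinked: Feb 26, 2006 + 83 days = May 20, 2006.
Comparing: the product is delivered to the customer on Jul 9, 2006 vs the raw data is downlinked on May 20, 2006. Earlier: the raw data is downlinked.

The raw data is downlinked — 2006-05-20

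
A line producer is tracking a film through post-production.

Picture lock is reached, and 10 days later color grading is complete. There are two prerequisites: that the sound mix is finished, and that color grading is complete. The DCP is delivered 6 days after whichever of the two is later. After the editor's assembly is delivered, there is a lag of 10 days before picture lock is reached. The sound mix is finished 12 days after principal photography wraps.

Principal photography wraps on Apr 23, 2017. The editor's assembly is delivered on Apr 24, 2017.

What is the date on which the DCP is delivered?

Principal photography wraps: Apr 23, 2017.
The sound mix is finished: Apr 23, 2017 + 12 days = May 5, 2017.
The editor's assembly is delivered: Apr 24, 2017.
Picture lock is reached: Apr 24, 2017 + 10 days = May 4, 2017.
Color grading is complete: May 4, 2017 + 10 days = May 14, 2017.
Both prerequisites met — the sound mix is finished (May 5, 2017), color grading is complete (May 14, 2017); the later is May 14, 2017.
The DCP is delivered: May 14, 2017 + 6 days = May 20, 2017.

May 20, 2017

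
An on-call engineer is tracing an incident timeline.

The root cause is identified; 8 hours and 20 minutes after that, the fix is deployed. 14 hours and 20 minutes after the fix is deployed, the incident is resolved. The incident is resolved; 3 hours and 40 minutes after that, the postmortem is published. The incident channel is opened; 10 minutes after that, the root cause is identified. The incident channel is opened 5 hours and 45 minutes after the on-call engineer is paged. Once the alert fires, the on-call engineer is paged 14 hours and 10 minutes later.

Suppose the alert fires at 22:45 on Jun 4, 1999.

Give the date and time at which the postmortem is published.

21:10 on Jun 6, 1999

The alert fires: 22:45 Jun 4, 1999.
The on-call engineer is paged: 22:45 Jun 4, 1999 + 14h10m = 12:55 Jun 5, 1999.
The incident channel is opened: 12:55 Jun 5, 1999 + 5h45m = 18:40 Jun 5, 1999.
The root cause is identified: 18:40 Jun 5, 1999 + 10m = 18:50 Jun 5, 1999.
The fix is deployed: 18:50 Jun 5, 1999 + 8h20m = 03:10 Jun 6, 1999.
The incident is resolved: 03:10 Jun 6, 1999 + 14h20m = 17:30 Jun 6, 1999.
The postmortem is published: 17:30 Jun 6, 1999 + 3h40m = 21:10 Jun 6, 1999.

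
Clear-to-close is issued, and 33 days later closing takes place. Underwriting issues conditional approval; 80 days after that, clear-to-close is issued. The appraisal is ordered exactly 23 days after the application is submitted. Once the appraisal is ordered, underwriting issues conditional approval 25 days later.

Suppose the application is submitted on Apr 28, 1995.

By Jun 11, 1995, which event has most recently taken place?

The application is submitted: Apr 28, 1995.
The appraisal is ordered: Apr 28, 1995 + 23 days = May 21, 1995.
Underwriting issues conditional approval: May 21, 1995 + 25 days = Jun 15, 1995.
Clear-to-close is issued: Jun 15, 1995 + 80 days = Sep 3, 1995.
Closing takes place: Sep 3, 1995 + 33 days = Oct 6, 1995.
Jun 11, 1995 falls between when the appraisal is ordered (May 21, 1995) and when underwriting issues conditional approval (Jun 15, 1995).

The appraisal is ordered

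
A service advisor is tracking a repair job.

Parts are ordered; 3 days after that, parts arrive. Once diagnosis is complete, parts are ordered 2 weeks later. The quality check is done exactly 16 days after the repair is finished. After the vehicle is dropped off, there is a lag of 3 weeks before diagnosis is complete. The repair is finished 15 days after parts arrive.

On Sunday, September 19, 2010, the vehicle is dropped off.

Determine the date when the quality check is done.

Saturday, November 27, 2010

The vehicle is dropped off: Sep 19, 2010.
Diagnosis is complete: Sep 19, 2010 + 3 weeks = Oct 10, 2010.
Parts are ordered: Oct 10, 2010 + 2 weeks = Oct 24, 2010.
Parts arrive: Oct 24, 2010 + 3 days = Oct 27, 2010.
The repair is finished: Oct 27, 2010 + 15 days = Nov 11, 2010.
The quality check is done: Nov 11, 2010 + 16 days = Nov 27, 2010.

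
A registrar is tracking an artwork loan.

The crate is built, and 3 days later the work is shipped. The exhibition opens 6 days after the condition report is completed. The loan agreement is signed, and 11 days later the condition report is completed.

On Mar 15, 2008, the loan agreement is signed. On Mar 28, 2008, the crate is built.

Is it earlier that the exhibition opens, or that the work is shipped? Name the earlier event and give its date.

The loan agreement is signed: Mar 15, 2008.
The condition report is completed: Mar 15, 2008 + 11 days = Mar 26, 2008.
The exhibition opens: Mar 26, 2008 + 6 days = Apr 1, 2008.
The crate is built: Mar 28, 2008.
The work is shipped: Mar 28, 2008 + 3 days = Mar 31, 2008.
Comparing: the exhibition opens on Apr 1, 2008 vs the work is shipped on Mar 31, 2008. Earlier: the work is shipped.

The work is shipped — Mar 31, 2008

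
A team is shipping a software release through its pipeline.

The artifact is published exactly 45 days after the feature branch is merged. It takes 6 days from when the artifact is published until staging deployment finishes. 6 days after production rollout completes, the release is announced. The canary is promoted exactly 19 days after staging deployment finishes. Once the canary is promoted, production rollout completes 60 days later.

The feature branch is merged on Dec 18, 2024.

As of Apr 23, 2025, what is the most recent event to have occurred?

The feature branch is merged: Dec 18, 2024.
The artifact is published: Dec 18, 2024 + 45 days = Feb 1, 2025.
Staging deployment finishes: Feb 1, 2025 + 6 days = Feb 7, 2025.
The canary is promoted: Feb 7, 2025 + 19 days = Feb 26, 2025.
Production rollout completes: Feb 26, 2025 + 60 days = Apr 27, 2025.
The release is announced: Apr 27, 2025 + 6 days = May 3, 2025.
Apr 23, 2025 falls between when the canary is promoted (Feb 26, 2025) and when production rollout completes (Apr 27, 2025).

The canary is promoted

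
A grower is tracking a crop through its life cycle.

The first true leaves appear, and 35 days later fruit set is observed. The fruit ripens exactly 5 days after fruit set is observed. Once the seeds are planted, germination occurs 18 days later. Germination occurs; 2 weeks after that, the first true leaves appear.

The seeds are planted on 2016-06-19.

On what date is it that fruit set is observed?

2016-08-25

The seeds are planted: Jun 19, 2016.
Germination occurs: Jun 19, 2016 + 18 days = Jul 7, 2016.
The first true leaves appear: Jul 7, 2016 + 2 weeks = Jul 21, 2016.
Fruit set is observed: Jul 21, 2016 + 35 days = Aug 25, 2016.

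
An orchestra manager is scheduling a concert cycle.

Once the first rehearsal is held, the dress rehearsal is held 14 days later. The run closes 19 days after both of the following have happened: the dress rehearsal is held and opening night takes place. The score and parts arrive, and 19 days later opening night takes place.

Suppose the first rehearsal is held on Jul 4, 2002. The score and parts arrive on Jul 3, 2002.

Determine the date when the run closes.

The first rehearsal is held: Jul 4, 2002.
The dress rehearsal is held: Jul 4, 2002 + 14 days = Jul 18, 2002.
The score and parts arrive: Jul 3, 2002.
Opening night takes place: Jul 3, 2002 + 19 days = Jul 22, 2002.
Both prerequisites met — the dress rehearsal is held (Jul 18, 2002), opening night takes place (Jul 22, 2002); the later is Jul 22, 2002.
The run closes: Jul 22, 2002 + 19 days = Aug 10, 2002.

Aug 10, 2002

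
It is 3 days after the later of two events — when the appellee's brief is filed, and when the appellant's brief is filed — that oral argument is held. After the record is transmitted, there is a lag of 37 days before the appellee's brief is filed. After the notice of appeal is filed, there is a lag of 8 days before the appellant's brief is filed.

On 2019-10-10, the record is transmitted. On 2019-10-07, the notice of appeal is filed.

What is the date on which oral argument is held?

2019-11-19

The record is transmitted: Oct 10, 2019.
The appellee's brief is filed: Oct 10, 2019 + 37 days = Nov 16, 2019.
The notice of appeal is filed: Oct 7, 2019.
The appellant's brief is filed: Oct 7, 2019 + 8 days = Oct 15, 2019.
Both prerequisites met — the appellee's brief is filed (Nov 16, 2019), the appellant's brief is filed (Oct 15, 2019); the later is Nov 16, 2019.
Oral argument is held: Nov 16, 2019 + 3 days = Nov 19, 2019.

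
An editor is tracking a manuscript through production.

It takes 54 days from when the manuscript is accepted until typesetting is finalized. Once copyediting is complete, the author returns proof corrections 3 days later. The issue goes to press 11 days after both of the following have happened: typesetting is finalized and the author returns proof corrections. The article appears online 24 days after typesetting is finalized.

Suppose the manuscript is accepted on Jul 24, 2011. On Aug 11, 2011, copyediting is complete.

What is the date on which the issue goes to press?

The manuscript is accepted: Jul 24, 2011.
Typesetting is finalized: Jul 24, 2011 + 54 days = Sep 16, 2011.
Copyediting is complete: Aug 11, 2011.
The author returns proof corrections: Aug 11, 2011 + 3 days = Aug 14, 2011.
Both prerequisites met — typesetting is finalized (Sep 16, 2011), the author returns proof corrections (Aug 14, 2011); the later is Sep 16, 2011.
The issue goes to press: Sep 16, 2011 + 11 days = Sep 27, 2011.

Sep 27, 2011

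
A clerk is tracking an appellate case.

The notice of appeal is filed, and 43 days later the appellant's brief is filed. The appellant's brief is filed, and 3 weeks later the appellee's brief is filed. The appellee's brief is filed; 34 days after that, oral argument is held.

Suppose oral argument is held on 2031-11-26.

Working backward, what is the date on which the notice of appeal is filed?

2031-08-20

Oral argument is held: Nov 26, 2031.
The appellee's brief is filed: Nov 26, 2031 − 34 days = Oct 23, 2031.
The appellant's brief is filed: Oct 23, 2031 − 3 weeks = Oct 2, 2031.
The notice of appeal is filed: Oct 2, 2031 − 43 days = Aug 20, 2031.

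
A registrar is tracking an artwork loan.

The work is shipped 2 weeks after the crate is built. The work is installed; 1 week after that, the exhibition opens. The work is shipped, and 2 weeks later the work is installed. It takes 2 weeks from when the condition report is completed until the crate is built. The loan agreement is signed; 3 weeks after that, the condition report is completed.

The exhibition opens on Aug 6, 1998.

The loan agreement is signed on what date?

The exhibition opens: Aug 6, 1998.
The work is installed: Aug 6, 1998 − 1 week = Jul 30, 1998.
The work is shipped: Jul 30, 1998 − 2 weeks = Jul 16, 1998.
The crate is built: Jul 16, 1998 − 2 weeks = Jul 2, 1998.
The condition report is completed: Jul 2, 1998 − 2 weeks = Jun 18, 1998.
The loan agreement is signed: Jun 18, 1998 − 3 weeks = May 28, 1998.

May 28, 1998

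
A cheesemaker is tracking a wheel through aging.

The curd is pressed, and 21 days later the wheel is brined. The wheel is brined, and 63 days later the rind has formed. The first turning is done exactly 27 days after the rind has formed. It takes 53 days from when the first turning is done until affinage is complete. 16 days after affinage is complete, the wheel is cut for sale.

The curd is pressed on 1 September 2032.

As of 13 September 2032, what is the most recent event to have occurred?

The curd is pressed

The curd is pressed: Sep 1, 2032.
The wheel is brined: Sep 1, 2032 + 21 days = Sep 22, 2032.
The rind has formed: Sep 22, 2032 + 63 days = Nov 24, 2032.
The first turning is done: Nov 24, 2032 + 27 days = Dec 21, 2032.
Affinage is complete: Dec 21, 2032 + 53 days = Feb 12, 2033.
The wheel is cut for sale: Feb 12, 2033 + 16 days = Feb 28, 2033.
Sep 13, 2032 falls between when the curd is pressed (Sep 1, 2032) and when the wheel is brined (Sep 22, 2032).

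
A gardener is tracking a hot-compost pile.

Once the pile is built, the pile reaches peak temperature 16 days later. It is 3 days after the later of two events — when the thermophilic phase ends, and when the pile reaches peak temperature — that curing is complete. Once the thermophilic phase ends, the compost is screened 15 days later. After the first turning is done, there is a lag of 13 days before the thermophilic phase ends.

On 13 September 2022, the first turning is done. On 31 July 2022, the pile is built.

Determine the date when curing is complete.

29 September 2022

The first turning is done: Sep 13, 2022.
The thermophilic phase ends: Sep 13, 2022 + 13 days = Sep 26, 2022.
The pile is built: Jul 31, 2022.
The pile reaches peak temperature: Jul 31, 2022 + 16 days = Aug 16, 2022.
Both prerequisites met — the thermophilic phase ends (Sep 26, 2022), the pile reaches peak temperature (Aug 16, 2022); the later is Sep 26, 2022.
Curing is complete: Sep 26, 2022 + 3 days = Sep 29, 2022.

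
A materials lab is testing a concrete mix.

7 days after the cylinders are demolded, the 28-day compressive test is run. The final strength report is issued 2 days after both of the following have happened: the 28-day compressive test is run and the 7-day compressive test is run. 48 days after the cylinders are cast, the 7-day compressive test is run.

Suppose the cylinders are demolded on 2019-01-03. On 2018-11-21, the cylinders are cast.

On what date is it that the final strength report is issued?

The cylinders are demolded: Jan 3, 2019.
The 28-day compressive test is run: Jan 3, 2019 + 7 days = Jan 10, 2019.
The cylinders are cast: Nov 21, 2018.
The 7-day compressive test is run: Nov 21, 2018 + 48 days = Jan 8, 2019.
Both prerequisites met — the 28-day compressive test is run (Jan 10, 2019), the 7-day compressive test is run (Jan 8, 2019); the later is Jan 10, 2019.
The final strength report is issued: Jan 10, 2019 + 2 days = Jan 12, 2019.

2019-01-12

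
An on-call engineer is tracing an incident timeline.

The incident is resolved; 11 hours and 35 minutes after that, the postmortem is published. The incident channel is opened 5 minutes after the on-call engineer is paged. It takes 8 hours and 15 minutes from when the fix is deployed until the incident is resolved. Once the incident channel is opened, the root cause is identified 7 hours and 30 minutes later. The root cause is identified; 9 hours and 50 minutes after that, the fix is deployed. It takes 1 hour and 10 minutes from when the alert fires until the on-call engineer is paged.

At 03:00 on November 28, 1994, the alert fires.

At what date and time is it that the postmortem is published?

17:25 on November 29, 1994

The alert fires: 03:00 Nov 28, 1994.
The on-call engineer is paged: 03:00 Nov 28, 1994 + 1h10m = 04:10 Nov 28, 1994.
The incident channel is opened: 04:10 Nov 28, 1994 + 5m = 04:15 Nov 28, 1994.
The root cause is identified: 04:15 Nov 28, 1994 + 7h30m = 11:45 Nov 28, 1994.
The fix is deployed: 11:45 Nov 28, 1994 + 9h50m = 21:35 Nov 28, 1994.
The incident is resolved: 21:35 Nov 28, 1994 + 8h15m = 05:50 Nov 29, 1994.
The postmortem is published: 05:50 Nov 29, 1994 + 11h35m = 17:25 Nov 29, 1994.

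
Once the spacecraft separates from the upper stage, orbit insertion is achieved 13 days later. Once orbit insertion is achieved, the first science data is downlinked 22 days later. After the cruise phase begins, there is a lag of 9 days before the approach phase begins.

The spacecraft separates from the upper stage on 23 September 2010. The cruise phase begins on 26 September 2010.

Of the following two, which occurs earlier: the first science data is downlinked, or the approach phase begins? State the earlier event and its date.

The approach phase begins — 5 October 2010

The spacecraft separates from the upper stage: Sep 23, 2010.
Orbit insertion is achieved: Sep 23, 2010 + 13 days = Oct 6, 2010.
The first science data is downlinked: Oct 6, 2010 + 22 days = Oct 28, 2010.
The cruise phase begins: Sep 26, 2010.
The approach phase begins: Sep 26, 2010 + 9 days = Oct 5, 2010.
Comparing: the first science data is downlinked on Oct 28, 2010 vs the approach phase begins on Oct 5, 2010. Earlier: the approach phase begins.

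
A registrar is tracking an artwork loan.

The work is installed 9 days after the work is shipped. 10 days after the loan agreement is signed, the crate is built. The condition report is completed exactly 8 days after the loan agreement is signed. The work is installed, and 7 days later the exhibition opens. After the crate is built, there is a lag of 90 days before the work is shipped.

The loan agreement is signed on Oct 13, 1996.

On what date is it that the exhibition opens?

Feb 6, 1997

The loan agreement is signed: Oct 13, 1996.
The crate is built: Oct 13, 1996 + 10 days = Oct 23, 1996.
The work is shipped: Oct 23, 1996 + 90 days = Jan 21, 1997.
The work is installed: Jan 21, 1997 + 9 days = Jan 30, 1997.
The exhibition opens: Jan 30, 1997 + 7 days = Feb 6, 1997.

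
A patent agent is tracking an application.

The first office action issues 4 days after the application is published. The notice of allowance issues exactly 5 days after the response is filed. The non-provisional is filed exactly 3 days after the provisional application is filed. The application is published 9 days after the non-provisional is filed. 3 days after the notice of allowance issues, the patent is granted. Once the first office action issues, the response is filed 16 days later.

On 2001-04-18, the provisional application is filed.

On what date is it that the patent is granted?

The provisional application is filed: Apr 18, 2001.
The non-provisional is filed: Apr 18, 2001 + 3 days = Apr 21, 2001.
The application is published: Apr 21, 2001 + 9 days = Apr 30, 2001.
The first office action issues: Apr 30, 2001 + 4 days = May 4, 2001.
The response is filed: May 4, 2001 + 16 days = May 20, 2001.
The notice of allowance issues: May 20, 2001 + 5 days = May 25, 2001.
The patent is granted: May 25, 2001 + 3 days = May 28, 2001.

2001-05-28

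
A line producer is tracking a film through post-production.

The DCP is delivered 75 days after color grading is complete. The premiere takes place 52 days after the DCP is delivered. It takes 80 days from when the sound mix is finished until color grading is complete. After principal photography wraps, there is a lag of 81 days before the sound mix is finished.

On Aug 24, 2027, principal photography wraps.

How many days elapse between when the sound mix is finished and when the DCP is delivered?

Causal path: the sound mix is finished → color grading is complete → the DCP is delivered.
Total delay along the path: 80 + 75 = 155 days.

155 days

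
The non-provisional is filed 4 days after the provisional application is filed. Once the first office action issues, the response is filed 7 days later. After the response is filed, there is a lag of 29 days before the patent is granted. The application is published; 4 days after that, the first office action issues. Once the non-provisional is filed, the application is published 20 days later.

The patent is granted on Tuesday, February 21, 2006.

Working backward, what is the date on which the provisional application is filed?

Monday, December 19, 2005

The patent is granted: Feb 21, 2006.
The response is filed: Feb 21, 2006 − 29 days = Jan 23, 2006.
The first office action issues: Jan 23, 2006 − 7 days = Jan 16, 2006.
The application is published: Jan 16, 2006 − 4 days = Jan 12, 2006.
The non-provisional is filed: Jan 12, 2006 − 20 days = Dec 23, 2005.
The provisional application is filed: Dec 23, 2005 − 4 days = Dec 19, 2005.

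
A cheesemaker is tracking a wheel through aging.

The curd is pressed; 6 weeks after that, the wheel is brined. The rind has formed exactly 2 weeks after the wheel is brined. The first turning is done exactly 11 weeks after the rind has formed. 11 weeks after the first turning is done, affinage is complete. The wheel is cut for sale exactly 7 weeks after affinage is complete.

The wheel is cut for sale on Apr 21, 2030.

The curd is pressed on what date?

The wheel is cut for sale: Apr 21, 2030.
Affinage is complete: Apr 21, 2030 − 7 weeks = Mar 3, 2030.
The first turning is done: Mar 3, 2030 − 11 weeks = Dec 16, 2029.
The rind has formed: Dec 16, 2029 − 11 weeks = Sep 30, 2029.
The wheel is brined: Sep 30, 2029 − 2 weeks = Sep 16, 2029.
The curd is pressed: Sep 16, 2029 − 6 weeks = Aug 5, 2029.

Aug 5, 2029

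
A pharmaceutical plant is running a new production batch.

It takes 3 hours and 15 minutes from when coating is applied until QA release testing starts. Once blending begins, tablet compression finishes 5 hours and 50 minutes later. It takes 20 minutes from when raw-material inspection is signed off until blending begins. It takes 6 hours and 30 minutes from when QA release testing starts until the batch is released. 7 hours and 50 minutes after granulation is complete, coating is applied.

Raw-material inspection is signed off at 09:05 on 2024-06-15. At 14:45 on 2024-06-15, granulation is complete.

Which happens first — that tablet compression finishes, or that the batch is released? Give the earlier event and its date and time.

Raw-material inspection is signed off: 09:05 Jun 15, 2024.
Blending begins: 09:05 Jun 15, 2024 + 20m = 09:25 Jun 15, 2024.
Tablet compression finishes: 09:25 Jun 15, 2024 + 5h50m = 15:15 Jun 15, 2024.
Granulation is complete: 14:45 Jun 15, 2024.
Coating is applied: 14:45 Jun 15, 2024 + 7h50m = 22:35 Jun 15, 2024.
QA release testing starts: 22:35 Jun 15, 2024 + 3h15m = 01:50 Jun 16, 2024.
The batch is released: 01:50 Jun 16, 2024 + 6h30m = 08:20 Jun 16, 2024.
Comparing: tablet compression finishes at 15:15 Jun 15, 2024 vs the batch is released at 08:20 Jun 16, 2024. Earlier: tablet compression finishes.

Tablet compression finishes — 15:15 on 2024-06-15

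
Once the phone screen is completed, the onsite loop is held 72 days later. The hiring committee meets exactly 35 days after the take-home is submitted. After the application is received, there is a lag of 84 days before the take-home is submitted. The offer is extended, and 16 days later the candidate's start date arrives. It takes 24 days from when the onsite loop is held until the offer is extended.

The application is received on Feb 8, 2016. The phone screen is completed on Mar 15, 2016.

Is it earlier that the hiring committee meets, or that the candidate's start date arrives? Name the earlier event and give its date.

The application is received: Feb 8, 2016.
The take-home is submitted: Feb 8, 2016 + 84 days = May 2, 2016.
The hiring committee meets: May 2, 2016 + 35 days = Jun 6, 2016.
The phone screen is completed: Mar 15, 2016.
The onsite loop is held: Mar 15, 2016 + 72 days = May 26, 2016.
The offer is extended: May 26, 2016 + 24 days = Jun 19, 2016.
The candidate's start date arrives: Jun 19, 2016 + 16 days = Jul 5, 2016.
Comparing: the hiring committee meets on Jun 6, 2016 vs the candidate's start date arrives on Jul 5, 2016. Earlier: the hiring committee meets.

The hiring committee meets — Jun 6, 2016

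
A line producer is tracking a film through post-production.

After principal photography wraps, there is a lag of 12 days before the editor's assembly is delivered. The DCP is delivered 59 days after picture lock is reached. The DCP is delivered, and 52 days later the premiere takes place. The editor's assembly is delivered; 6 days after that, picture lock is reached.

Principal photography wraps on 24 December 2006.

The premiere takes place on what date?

Principal photography wraps: Dec 24, 2006.
The editor's assembly is delivered: Dec 24, 2006 + 12 days = Jan 5, 2007.
Picture lock is reached: Jan 5, 2007 + 6 days = Jan 11, 2007.
The DCP is delivered: Jan 11, 2007 + 59 days = Mar 11, 2007.
The premiere takes place: Mar 11, 2007 + 52 days = May 2, 2007.

2 May 2007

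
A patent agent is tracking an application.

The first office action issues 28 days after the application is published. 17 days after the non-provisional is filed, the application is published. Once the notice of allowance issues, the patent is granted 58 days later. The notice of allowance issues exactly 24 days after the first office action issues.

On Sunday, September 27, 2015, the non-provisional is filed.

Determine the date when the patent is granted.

The non-provisional is filed: Sep 27, 2015.
The application is published: Sep 27, 2015 + 17 days = Oct 14, 2015.
The first office action issues: Oct 14, 2015 + 28 days = Nov 11, 2015.
The notice of allowance issues: Nov 11, 2015 + 24 days = Dec 5, 2015.
The patent is granted: Dec 5, 2015 + 58 days = Feb 1, 2016.

Monday, February 1, 2016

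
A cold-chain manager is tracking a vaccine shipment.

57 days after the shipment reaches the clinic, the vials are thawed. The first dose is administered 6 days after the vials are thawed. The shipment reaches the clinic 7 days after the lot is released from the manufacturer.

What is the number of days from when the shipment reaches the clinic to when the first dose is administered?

Causal path: the shipment reaches the clinic → the vials are thawed → the first dose is administered.
Total delay along the path: 57 + 6 = 63 days.

63 days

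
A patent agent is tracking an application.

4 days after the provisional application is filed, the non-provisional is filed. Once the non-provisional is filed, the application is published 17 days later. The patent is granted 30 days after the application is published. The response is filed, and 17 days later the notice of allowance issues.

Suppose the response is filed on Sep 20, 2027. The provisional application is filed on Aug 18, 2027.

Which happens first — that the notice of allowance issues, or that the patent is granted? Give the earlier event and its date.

The response is filed: Sep 20, 2027.
The notice of allowance issues: Sep 20, 2027 + 17 days = Oct 7, 2027.
The provisional application is filed: Aug 18, 2027.
The non-provisional is filed: Aug 18, 2027 + 4 days = Aug 22, 2027.
The application is published: Aug 22, 2027 + 17 days = Sep 8, 2027.
The patent is granted: Sep 8, 2027 + 30 days = Oct 8, 2027.
Comparing: the notice of allowance issues on Oct 7, 2027 vs the patent is granted on Oct 8, 2027. Earlier: the notice of allowance issues.

The notice of allowance issues — Oct 7, 2027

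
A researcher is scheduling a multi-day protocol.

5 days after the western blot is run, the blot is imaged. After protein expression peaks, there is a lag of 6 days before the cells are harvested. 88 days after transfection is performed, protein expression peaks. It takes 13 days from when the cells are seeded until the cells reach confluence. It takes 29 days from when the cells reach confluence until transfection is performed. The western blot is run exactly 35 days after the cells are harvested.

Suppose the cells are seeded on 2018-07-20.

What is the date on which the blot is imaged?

2019-01-12

The cells are seeded: Jul 20, 2018.
The cells reach confluence: Jul 20, 2018 + 13 days = Aug 2, 2018.
Transfection is performed: Aug 2, 2018 + 29 days = Aug 31, 2018.
Protein expression peaks: Aug 31, 2018 + 88 days = Nov 27, 2018.
The cells are harvested: Nov 27, 2018 + 6 days = Dec 3, 2018.
The western blot is run: Dec 3, 2018 + 35 days = Jan 7, 2019.
The blot is imaged: Jan 7, 2019 + 5 days = Jan 12, 2019.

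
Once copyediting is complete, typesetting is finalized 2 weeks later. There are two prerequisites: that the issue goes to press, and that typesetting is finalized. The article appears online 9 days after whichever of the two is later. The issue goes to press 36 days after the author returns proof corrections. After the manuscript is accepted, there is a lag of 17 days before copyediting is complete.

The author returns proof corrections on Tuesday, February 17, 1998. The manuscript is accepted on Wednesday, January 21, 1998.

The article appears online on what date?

The author returns proof corrections: Feb 17, 1998.
The issue goes to press: Feb 17, 1998 + 36 days = Mar 25, 1998.
The manuscript is accepted: Jan 21, 1998.
Copyediting is complete: Jan 21, 1998 + 17 days = Feb 7, 1998.
Typesetting is finalized: Feb 7, 1998 + 2 weeks = Feb 21, 1998.
Both prerequisites met — the issue goes to press (Mar 25, 1998), typesetting is finalized (Feb 21, 1998); the later is Mar 25, 1998.
The article appears online: Mar 25, 1998 + 9 days = Apr 3, 1998.

Friday, April 3, 1998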